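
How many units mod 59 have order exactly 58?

28

φ(59) = 59 − 1 = 58 = 2 · 29.
(Z/59Z)^× is cyclic (|G| = 58); a cyclic group of order m has exactly φ(d) elements of each order d | m, and none otherwise.
58 = 2 · 29 divides 58, and φ(58) = 28.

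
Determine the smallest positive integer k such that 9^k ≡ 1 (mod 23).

11

ord(9) | φ(23) = 23 − 1 = 22 = 2 · 11.
Divisors of 22: 1, 2, 11, 22.
Evaluate successive powers at the divisors of 22:
9^1 ≡ 9 (mod 23)
9^2 ≡ 12 (mod 23)
9^11 ≡ 1 (mod 23) ✓
The smallest such exponent is 11, so the order of 9 is 11.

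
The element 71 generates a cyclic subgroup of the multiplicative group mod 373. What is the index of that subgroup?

2

ord(71) | φ(373) = 373 − 1 = 372 = 2^2 · 3 · 31.
Divisors of 372: 1, 2, 3, 4, 6, 12, 31, 62, 93, 124, 186, 372.
Evaluate successive powers at the divisors of 372:
71^1 ≡ 71
71^2 ≡ 192
71^3 ≡ 204
71^4 ≡ 310
71^6 ≡ 213
71^12 ≡ 236
71^31 ≡ 285
71^62 ≡ 284
71^93 ≡ 372
71^124 ≡ 88
71^186 ≡ 1
So ord_373(71) = 186, hence |⟨71⟩| = 186.
The index is φ(373) / ord(71) = 372 / 186 = 2.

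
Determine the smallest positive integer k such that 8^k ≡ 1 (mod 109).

12

By Lagrange's theorem, ord_109(8) divides φ(109) = 109 − 1 = 108 = 2^2 · 3^3.
Divisors of 108: 1, 2, 3, 4, 6, 9, 12, 18, 27, 36, 54, 108.
Evaluate successive powers at the divisors of 108:
8^1 ≡ 8
8^2 ≡ 64
8^3 ≡ 76
8^4 ≡ 63
8^6 ≡ 108
8^9 ≡ 33
8^12 ≡ 1
So ord_109(8) = 12.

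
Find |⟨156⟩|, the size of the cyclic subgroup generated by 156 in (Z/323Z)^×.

144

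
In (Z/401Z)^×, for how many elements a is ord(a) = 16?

8

φ(401) = 401 − 1 = 400 = 2^4 · 5^2.
Since (Z/401Z)^× is cyclic of order 400, the number of elements of order d is φ(d) when d | 400 and 0 otherwise.
16 = 2^4 divides 400, and φ(16) = 8.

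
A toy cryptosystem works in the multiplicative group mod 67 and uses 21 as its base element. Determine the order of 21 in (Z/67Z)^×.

33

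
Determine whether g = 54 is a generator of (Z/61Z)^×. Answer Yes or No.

Yes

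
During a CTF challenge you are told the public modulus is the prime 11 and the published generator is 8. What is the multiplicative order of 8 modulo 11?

By Lagrange's theorem, ord_11(8) divides φ(11) = 11 − 1 = 10 = 2 · 5.
Divisors of 10: 1, 2, 5, 10.
Compute 8^d (mod 11) for the divisors d until we hit 1:
8^1 ≡ 8 (mod 11)
8^2 ≡ 9 (mod 11)
8^5 ≡ 10 (mod 11)
8^10 ≡ 1 (mod 11) ✓
Hence ord(8) = 10.

10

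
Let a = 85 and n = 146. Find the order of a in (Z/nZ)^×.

36

The order of 85 must divide φ(146) = φ(2)·φ(73) = 1·72 = 72 = 2^3 · 3^2.
Divisors of 72: 1, 2, 3, 4, 6, 8, 9, 12, 18, 24, 36, 72.
Compute 85^d (mod 146) for the divisors d until we hit 1:
85^1 ≡ 85 (mod 146)
85^2 ≡ 71 (mod 146)
85^3 ≡ 49 (mod 146)
85^4 ≡ 77 (mod 146)
85^6 ≡ 65 (mod 146)
85^8 ≡ 89 (mod 146)
85^9 ≡ 119 (mod 146)
85^12 ≡ 137 (mod 146)
85^18 ≡ 145 (mod 146)
85^24 ≡ 81 (mod 146)
85^36 ≡ 1 (mod 146) ✓
The smallest such exponent is 36, so the order of 85 is 36.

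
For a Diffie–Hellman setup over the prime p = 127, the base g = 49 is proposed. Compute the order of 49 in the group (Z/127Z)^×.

63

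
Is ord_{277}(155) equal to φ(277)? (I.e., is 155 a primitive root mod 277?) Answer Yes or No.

No

φ(277) = 277 − 1 = 276 = 2^2 · 3 · 23.
Test 155^(276/q) mod 277 for each prime factor q of 276:
155^138 ≡ 1 (mod 277)  [q = 2: ≡ 1 ✗]
155^92 ≡ 1 (mod 277)  [q = 3: ≡ 1 ✗]
155^12 ≡ 175 (mod 277)  [q = 23: ≢ 1 ✓]
155^138 ≡ 1 shows ord(155) | 138, strictly less than φ(277); not a primitive root.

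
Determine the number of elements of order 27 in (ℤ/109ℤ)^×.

18

φ(109) = 109 − 1 = 108 = 2^2 · 3^3.
(Z/109Z)^× is cyclic (|G| = 108); a cyclic group of order m has exactly φ(d) elements of each order d | m, and none otherwise.
27 = 3^3 divides 108, and φ(27) = 18.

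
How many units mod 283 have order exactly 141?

φ(283) = 283 − 1 = 282 = 2 · 3 · 47.
In a cyclic group of order 282, there are φ(d) elements of order d for each divisor d of 282, and zero for non-divisors.
141 = 3 · 47 divides 282, and φ(141) = 92.

92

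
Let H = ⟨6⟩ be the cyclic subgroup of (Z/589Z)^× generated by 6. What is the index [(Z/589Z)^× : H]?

30

By Lagrange's theorem, ord_589(6) divides φ(589) = φ(19·31) = (19−1)·(31−1) = 18·30 = 540 = 2^2 · 3^3 · 5.
Divisors of 540: 1, 2, 3, 4, 5, 6, 9, 10, 12, 15, 18, 20, 27, 30, 36, 45, 54, 60, 90, 108, 135, 180, 270, 540.
Test each divisor d:
6^1 ≡ 6 (mod 589)
6^2 ≡ 36 (mod 589)
6^3 ≡ 216 (mod 589)
6^4 ≡ 118 (mod 589)
6^5 ≡ 119 (mod 589)
6^6 ≡ 125 (mod 589)
6^9 ≡ 495 (mod 589)
6^10 ≡ 25 (mod 589)
6^12 ≡ 311 (mod 589)
6^15 ≡ 30 (mod 589)
6^18 ≡ 1 (mod 589) ✓
Thus |⟨6⟩| = ord(6) = 18.
The index is φ(589) / ord(6) = 540 / 18 = 30.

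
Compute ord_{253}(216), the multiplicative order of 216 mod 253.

The order of 216 must divide φ(253) = φ(11·23) = (11−1)·(23−1) = 10·22 = 220 = 2^2 · 5 · 11.
Divisors of 220: 1, 2, 4, 5, 10, 11, 20, 22, 44, 55, 110, 220.
Evaluate successive powers at the divisors of 220:
216^1 ≡ 216 (mod 253)
216^2 ≡ 104 (mod 253)
216^4 ≡ 190 (mod 253)
216^5 ≡ 54 (mod 253)
216^10 ≡ 133 (mod 253)
216^11 ≡ 139 (mod 253)
216^20 ≡ 232 (mod 253)
216^22 ≡ 93 (mod 253)
216^44 ≡ 47 (mod 253)
216^55 ≡ 208 (mod 253)
216^110 ≡ 1 (mod 253) ✓
So ord_253(216) = 110.

110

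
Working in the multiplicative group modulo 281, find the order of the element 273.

The order of 273 must divide φ(281) = 281 − 1 = 280 = 2^3 · 5 · 7.
Divisors of 280: 1, 2, 4, 5, 7, 8, 10, 14, 20, 28, 35, 40, 56, 70, 140, 280.
Compute 273^d (mod 281) for the divisors d until we hit 1:
273^1 ≡ 273 (mod 281)
273^2 ≡ 64 (mod 281)
273^4 ≡ 162 (mod 281)
273^5 ≡ 109 (mod 281)
273^7 ≡ 232 (mod 281)
273^8 ≡ 111 (mod 281)
273^10 ≡ 79 (mod 281)
273^14 ≡ 153 (mod 281)
273^20 ≡ 59 (mod 281)
273^28 ≡ 86 (mod 281)
273^35 ≡ 1 (mod 281) ✓
The smallest such exponent is 35, so the order of 273 is 35.

35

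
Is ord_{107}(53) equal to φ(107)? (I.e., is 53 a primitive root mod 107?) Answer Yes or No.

φ(107) = 107 − 1 = 106 = 2 · 53.
53 is a primitive root mod 107 iff 53^(φ(107)/q) ≢ 1 for every prime q | φ(107), i.e. q ∈ {2, 53}.
53^53 ≡ 1 (mod 107)  [q = 2: ≡ 1 ✗]
53^2 ≡ 27 (mod 107)  [q = 53: ≢ 1 ✓]
The check at q = 2 fails, so 53 generates a proper subgroup.

No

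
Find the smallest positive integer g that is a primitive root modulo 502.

φ(502) = φ(2)·φ(251) = 1·250 = 250 = 2 · 5^3.
Test candidates g = 2, 3, … against the prime factors q ∈ {2, 5} of φ(502): g is a generator iff g^(250/q) ≢ 1 for every such q.
g = 2: gcd(2, 502) = 2 > 1, not a unit — skip.
g = 3: 3^125 ≡ 1 — hits 1, so not a primitive root.
g = 4: gcd(4, 502) = 2 > 1, not a unit — skip.
g = 5: 5^125 ≡ 1 — hits 1, so not a primitive root.
g = 6: gcd(6, 502) = 2 > 1, not a unit — skip.
g = 7: 7^125 ≡ 1 — hits 1, so not a primitive root.
g = 8: gcd(8, 502) = 2 > 1, not a unit — skip.
g = 9: 9^125 ≡ 1 — hits 1, so not a primitive root.
g = 10: gcd(10, 502) = 2 > 1, not a unit — skip.
g = 11: 11^125 ≡ 501; 11^50 ≡ 219 — none is 1, so 11 is a primitive root.
So 11 is the smallest generator of (Z/502Z)^×.

11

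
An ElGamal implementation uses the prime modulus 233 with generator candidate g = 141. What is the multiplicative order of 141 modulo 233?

By Lagrange's theorem, ord_233(141) divides φ(233) = 233 − 1 = 232 = 2^3 · 29.
Divisors of 232: 1, 2, 4, 8, 29, 58, 116, 232.
Check 141^d mod 233 for each divisor in increasing order:
141^1 ≡ 141 (mod 233)
141^2 ≡ 76 (mod 233)
141^4 ≡ 184 (mod 233)
141^8 ≡ 71 (mod 233)
141^29 ≡ 232 (mod 233)
141^58 ≡ 1 (mod 233) ✓
The smallest such exponent is 58, so the order of 141 is 58.

58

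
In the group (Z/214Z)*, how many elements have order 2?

φ(214) = φ(2)·φ(107) = 1·106 = 106 = 2 · 53.
Since (Z/214Z)^× is cyclic of order 106, the number of elements of order d is φ(d) when d | 106 and 0 otherwise.
2 | 106, and φ(2) = 2 − 1 = 1.

1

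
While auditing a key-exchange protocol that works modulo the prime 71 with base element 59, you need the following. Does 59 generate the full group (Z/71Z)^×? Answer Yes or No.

Yes

φ(71) = 71 − 1 = 70 = 2 · 5 · 7.
Test 59^(70/q) mod 71 for each prime factor q of 70:
59^35 ≡ 70 (mod 71)  [q = 2: ≢ 1 ✓]
59^14 ≡ 57 (mod 71)  [q = 5: ≢ 1 ✓]
59^10 ≡ 32 (mod 71)  [q = 7: ≢ 1 ✓]
All checks pass, so 59 has order 70 and is a primitive root modulo 71.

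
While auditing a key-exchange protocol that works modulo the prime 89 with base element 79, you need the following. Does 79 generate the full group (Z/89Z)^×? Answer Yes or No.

φ(89) = 89 − 1 = 88 = 2^3 · 11.
It suffices to check that the order of 79 is not a proper divisor of 88: compute 79^(88/q) for q ∈ {2, 11}.
79^44 ≡ 1 (mod 89)  [q = 2: ≡ 1 ✗]
79^8 ≡ 45 (mod 89)  [q = 11: ≢ 1 ✓]
79^44 ≡ 1 shows ord(79) | 44, strictly less than φ(89); not a primitive root.

No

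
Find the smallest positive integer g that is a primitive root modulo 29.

2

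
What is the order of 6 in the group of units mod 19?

Since 6 ∈ (Z/19Z)^×, its order divides φ(19) = 19 − 1 = 18 = 2 · 3^2.
Divisors of 18: 1, 2, 3, 6, 9, 18.
Test each divisor d:
6^1 ≡ 6 (mod 19)
6^2 ≡ 17 (mod 19)
6^3 ≡ 7 (mod 19)
6^6 ≡ 11 (mod 19)
6^9 ≡ 1 (mod 19) ✓
The smallest such exponent is 9, so the order of 6 is 9.

9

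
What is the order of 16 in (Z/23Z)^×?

11

Since 16 ∈ (Z/23Z)^×, its order divides φ(23) = 23 − 1 = 22 = 2 · 11.
Divisors of 22: 1, 2, 11, 22.
Test each divisor d:
16^1 ≡ 16
16^2 ≡ 3
16^11 ≡ 1
The smallest such exponent is 11, so the order of 16 is 11.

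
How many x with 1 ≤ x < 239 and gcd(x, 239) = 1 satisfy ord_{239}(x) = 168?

0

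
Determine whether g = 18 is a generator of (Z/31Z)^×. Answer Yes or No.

No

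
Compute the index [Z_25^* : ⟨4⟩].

2

ord(4) | φ(25) = φ(5^2) = 5·(5−1) = 20 = 2^2 · 5.
Divisors of 20: 1, 2, 4, 5, 10, 20.
Test each divisor d:
4^1 ≡ 4 (mod 25)
4^2 ≡ 16 (mod 25)
4^4 ≡ 6 (mod 25)
4^5 ≡ 24 (mod 25)
4^10 ≡ 1 (mod 25) ✓
Thus |⟨4⟩| = ord(4) = 10.
The index is φ(25) / ord(4) = 20 / 10 = 2.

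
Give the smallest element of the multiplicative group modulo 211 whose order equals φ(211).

2

φ(211) = 211 − 1 = 210 = 2 · 3 · 5 · 7.
g is a primitive root iff g^(210/q) ≢ 1 (mod 211) for each prime q ∈ {2, 3, 5, 7}.
g = 2: 2^105 ≡ 210; 2^70 ≡ 196; 2^42 ≡ 107; 2^30 ≡ 171 — none is 1, so 2 is a primitive root.
So 2 is the smallest generator of (Z/211Z)^×.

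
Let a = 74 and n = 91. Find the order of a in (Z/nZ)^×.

3

ord(74) | φ(91) = φ(7·13) = (7−1)·(13−1) = 6·12 = 72 = 2^3 · 3^2.
Divisors of 72: 1, 2, 3, 4, 6, 8, 9, 12, 18, 24, 36, 72.
Test each divisor d:
74^1 ≡ 74 (mod 91)
74^2 ≡ 16 (mod 91)
74^3 ≡ 1 (mod 91) ✓
The smallest such exponent is 3, so the order of 74 is 3.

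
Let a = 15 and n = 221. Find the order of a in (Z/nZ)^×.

ord(15) | φ(221) = φ(13·17) = (13−1)·(17−1) = 12·16 = 192 = 2^6 · 3.
Divisors of 192: 1, 2, 3, 4, 6, 8, 12, 16, 24, 32, 48, 64, 96, 192.
Compute 15^d (mod 221) for the divisors d until we hit 1:
15^1 ≡ 15 (mod 221)
15^2 ≡ 4 (mod 221)
15^3 ≡ 60 (mod 221)
15^4 ≡ 16 (mod 221)
15^6 ≡ 64 (mod 221)
15^8 ≡ 35 (mod 221)
15^12 ≡ 118 (mod 221)
15^16 ≡ 120 (mod 221)
15^24 ≡ 1 (mod 221) ✓
Therefore the multiplicative order of 15 modulo 221 is 24.

24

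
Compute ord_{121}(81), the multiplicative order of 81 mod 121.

5

The order of 81 must divide φ(121) = φ(11^2) = 11·(11−1) = 110 = 2 · 5 · 11.
Divisors of 110: 1, 2, 5, 10, 11, 22, 55, 110.
Evaluate successive powers at the divisors of 110:
81^1 ≡ 81
81^2 ≡ 27
81^5 ≡ 1
The smallest such exponent is 5, so the order of 81 is 5.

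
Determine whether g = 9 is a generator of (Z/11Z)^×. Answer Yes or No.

No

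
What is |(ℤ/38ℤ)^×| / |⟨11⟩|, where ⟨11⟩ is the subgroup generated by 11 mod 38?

6

The order of 11 must divide φ(38) = φ(2)·φ(19) = 1·18 = 18 = 2 · 3^2.
Divisors of 18: 1, 2, 3, 6, 9, 18.
Test each divisor d:
11^1 ≡ 11
11^2 ≡ 7
11^3 ≡ 1
The order of 11 is 3, so the subgroup it generates has 3 elements.
The index is φ(38) / ord(11) = 18 / 3 = 6.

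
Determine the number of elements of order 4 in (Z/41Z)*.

2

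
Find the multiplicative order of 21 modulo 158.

By Lagrange's theorem, ord_158(21) divides φ(158) = φ(2)·φ(79) = 1·78 = 78 = 2 · 3 · 13.
Divisors of 78: 1, 2, 3, 6, 13, 26, 39, 78.
Test each divisor d:
21^1 ≡ 21 (mod 158)
21^2 ≡ 125 (mod 158)
21^3 ≡ 97 (mod 158)
21^6 ≡ 87 (mod 158)
21^13 ≡ 1 (mod 158) ✓
Hence ord(21) = 13.

13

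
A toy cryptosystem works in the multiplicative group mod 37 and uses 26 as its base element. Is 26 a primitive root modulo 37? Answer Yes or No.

No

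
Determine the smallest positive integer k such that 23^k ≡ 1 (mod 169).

6

By Lagrange's theorem, ord_169(23) divides φ(169) = φ(13^2) = 13·(13−1) = 156 = 2^2 · 3 · 13.
Divisors of 156: 1, 2, 3, 4, 6, 12, 13, 26, 39, 52, 78, 156.
Check 23^d mod 169 for each divisor in increasing order:
23^1 ≡ 23
23^2 ≡ 22
23^3 ≡ 168
23^4 ≡ 146
23^6 ≡ 1
Therefore the multiplicative order of 23 modulo 169 is 6.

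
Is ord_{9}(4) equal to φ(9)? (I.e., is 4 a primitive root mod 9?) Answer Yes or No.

φ(9) = φ(3^2) = 3·(3−1) = 6 = 2 · 3.
It suffices to check that the order of 4 is not a proper divisor of 6: compute 4^(6/q) for q ∈ {2, 3}.
4^3 ≡ 1 (mod 9)  [q = 2: ≡ 1 ✗]
4^2 ≡ 7 (mod 9)  [q = 3: ≢ 1 ✓]
The check at q = 2 fails, so 4 generates a proper subgroup.

No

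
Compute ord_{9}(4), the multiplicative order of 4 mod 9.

By Lagrange's theorem, ord_9(4) divides φ(9) = φ(3^2) = 3·(3−1) = 6 = 2 · 3.
Divisors of 6: 1, 2, 3, 6.
Evaluate successive powers at the divisors of 6:
4^1 ≡ 4 (mod 9)
4^2 ≡ 7 (mod 9)
4^3 ≡ 1 (mod 9) ✓
Therefore the multiplicative order of 4 modulo 9 is 3.

3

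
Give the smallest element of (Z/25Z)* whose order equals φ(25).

2

φ(25) = φ(5^2) = 5·(5−1) = 20 = 2^2 · 5.
g is a primitive root iff g^(20/q) ≢ 1 (mod 25) for each prime q ∈ {2, 5}.
g = 2: 2^10 ≡ 24; 2^4 ≡ 16 — none is 1, so 2 is a primitive root.
So 2 is the smallest generator of (Z/25Z)^×.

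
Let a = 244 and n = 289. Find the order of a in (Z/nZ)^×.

The order of 244 must divide φ(289) = φ(17^2) = 17·(17−1) = 272 = 2^4 · 17.
Divisors of 272: 1, 2, 4, 8, 16, 17, 34, 68, 136, 272.
Compute 244^d (mod 289) for the divisors d until we hit 1:
244^1 ≡ 244 (mod 289)
244^2 ≡ 2 (mod 289)
244^4 ≡ 4 (mod 289)
244^8 ≡ 16 (mod 289)
244^16 ≡ 256 (mod 289)
244^17 ≡ 40 (mod 289)
244^34 ≡ 155 (mod 289)
244^68 ≡ 38 (mod 289)
244^136 ≡ 288 (mod 289)
244^272 ≡ 1 (mod 289) ✓
So ord_289(244) = 272.

272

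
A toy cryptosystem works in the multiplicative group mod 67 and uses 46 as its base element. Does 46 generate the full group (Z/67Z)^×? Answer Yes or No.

Yes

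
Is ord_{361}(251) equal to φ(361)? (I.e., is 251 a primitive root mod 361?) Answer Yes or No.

φ(361) = φ(19^2) = 19·(19−1) = 342 = 2 · 3^2 · 19.
It suffices to check that the order of 251 is not a proper divisor of 342: compute 251^(342/q) for q ∈ {2, 3, 19}.
251^171 ≡ 1 (mod 361)  [q = 2: ≡ 1 ✗]
251^114 ≡ 68 (mod 361)  [q = 3: ≢ 1 ✓]
251^18 ≡ 324 (mod 361)  [q = 19: ≢ 1 ✓]
The check at q = 2 fails, so 251 generates a proper subgroup.

No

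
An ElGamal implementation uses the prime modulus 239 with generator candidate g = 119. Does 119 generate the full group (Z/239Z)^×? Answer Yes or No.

φ(239) = 239 − 1 = 238 = 2 · 7 · 17.
It suffices to check that the order of 119 is not a proper divisor of 238: compute 119^(238/q) for q ∈ {2, 7, 17}.
119^119 ≡ 238 (mod 239)  [q = 2: ≢ 1 ✓]
119^34 ≡ 44 (mod 239)  [q = 7: ≢ 1 ✓]
119^14 ≡ 67 (mod 239)  [q = 17: ≢ 1 ✓]
None equal 1, so ord_239(119) = 238: 119 is a primitive root.

Yes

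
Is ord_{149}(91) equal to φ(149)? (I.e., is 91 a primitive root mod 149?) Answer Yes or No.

φ(149) = 149 − 1 = 148 = 2^2 · 37.
It suffices to check that the order of 91 is not a proper divisor of 148: compute 91^(148/q) for q ∈ {2, 37}.
91^74 ≡ 148 (mod 149)  [q = 2: ≢ 1 ✓]
91^4 ≡ 95 (mod 149)  [q = 37: ≢ 1 ✓]
All checks pass, so 91 has order 148 and is a primitive root modulo 149.

Yes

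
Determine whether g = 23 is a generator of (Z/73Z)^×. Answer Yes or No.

φ(73) = 73 − 1 = 72 = 2^3 · 3^2.
An element g generates (Z/73Z)^× iff g^(72/q) ≢ 1 (mod 73) for each prime q ∈ {2, 3}.
23^36 ≡ 1 (mod 73)  [q = 2: ≡ 1 ✗]
23^24 ≡ 8 (mod 73)  [q = 3: ≢ 1 ✓]
Since 23^36 ≡ 1, the order of 23 divides 36 < 72, so 23 is not a primitive root.

No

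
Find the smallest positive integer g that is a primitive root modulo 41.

6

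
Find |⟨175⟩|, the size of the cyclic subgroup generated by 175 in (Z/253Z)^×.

22

ord(175) | φ(253) = φ(11·23) = (11−1)·(23−1) = 10·22 = 220 = 2^2 · 5 · 11.
Divisors of 220: 1, 2, 4, 5, 10, 11, 20, 22, 44, 55, 110, 220.
Compute 175^d (mod 253) for the divisors d until we hit 1:
175^1 ≡ 175
175^2 ≡ 12
175^4 ≡ 144
175^5 ≡ 153
175^10 ≡ 133
175^11 ≡ 252
175^20 ≡ 232
175^22 ≡ 1
Hence ord(175) = 22.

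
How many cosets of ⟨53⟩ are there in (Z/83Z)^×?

1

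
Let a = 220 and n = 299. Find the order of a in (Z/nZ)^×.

22

Since 220 ∈ (Z/299Z)^×, its order divides φ(299) = φ(13·23) = (13−1)·(23−1) = 12·22 = 264 = 2^3 · 3 · 11.
Divisors of 264: 1, 2, 3, 4, 6, 8, 11, 12, 22, 24, 33, 44, 66, 88, 132, 264.
Test each divisor d:
220^1 ≡ 220 (mod 299)
220^2 ≡ 261 (mod 299)
220^3 ≡ 12 (mod 299)
220^4 ≡ 248 (mod 299)
220^6 ≡ 144 (mod 299)
220^8 ≡ 209 (mod 299)
220^11 ≡ 116 (mod 299)
220^12 ≡ 105 (mod 299)
220^22 ≡ 1 (mod 299) ✓
So ord_299(220) = 22.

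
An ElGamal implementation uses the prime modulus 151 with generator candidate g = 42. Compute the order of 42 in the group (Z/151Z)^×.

75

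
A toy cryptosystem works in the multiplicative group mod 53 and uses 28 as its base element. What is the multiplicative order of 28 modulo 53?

By Lagrange's theorem, ord_53(28) divides φ(53) = 53 − 1 = 52 = 2^2 · 13.
Divisors of 52: 1, 2, 4, 13, 26, 52.
Compute 28^d (mod 53) for the divisors d until we hit 1:
28^1 ≡ 28 (mod 53)
28^2 ≡ 42 (mod 53)
28^4 ≡ 15 (mod 53)
28^13 ≡ 1 (mod 53) ✓
Therefore the multiplicative order of 28 modulo 53 is 13.

13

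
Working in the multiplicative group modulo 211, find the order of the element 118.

The order of 118 must divide φ(211) = 211 − 1 = 210 = 2 · 3 · 5 · 7.
Divisors of 210: 1, 2, 3, 5, 6, 7, 10, 14, 15, 21, 30, 35, 42, 70, 105, 210.
Evaluate successive powers at the divisors of 210:
118^1 ≡ 118 (mod 211)
118^2 ≡ 209 (mod 211)
118^3 ≡ 186 (mod 211)
118^5 ≡ 50 (mod 211)
118^6 ≡ 203 (mod 211)
118^7 ≡ 111 (mod 211)
118^10 ≡ 179 (mod 211)
118^14 ≡ 83 (mod 211)
118^15 ≡ 88 (mod 211)
118^21 ≡ 140 (mod 211)
118^30 ≡ 148 (mod 211)
118^35 ≡ 15 (mod 211)
118^42 ≡ 188 (mod 211)
118^70 ≡ 14 (mod 211)
118^105 ≡ 210 (mod 211)
118^210 ≡ 1 (mod 211) ✓
So ord_211(118) = 210.

210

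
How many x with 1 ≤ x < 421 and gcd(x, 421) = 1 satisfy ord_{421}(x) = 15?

8

φ(421) = 421 − 1 = 420 = 2^2 · 3 · 5 · 7.
(Z/421Z)^× is cyclic (|G| = 420); a cyclic group of order m has exactly φ(d) elements of each order d | m, and none otherwise.
15 = 3 · 5 divides 420, and φ(15) = 8.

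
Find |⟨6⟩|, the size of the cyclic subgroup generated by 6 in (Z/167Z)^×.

83

ord(6) | φ(167) = 167 − 1 = 166 = 2 · 83.
Divisors of 166: 1, 2, 83, 166.
Evaluate successive powers at the divisors of 166:
6^1 ≡ 6 (mod 167)
6^2 ≡ 36 (mod 167)
6^83 ≡ 1 (mod 167) ✓
So ord_167(6) = 83.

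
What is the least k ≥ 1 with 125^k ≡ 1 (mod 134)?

22

ord(125) | φ(134) = φ(2)·φ(67) = 1·66 = 66 = 2 · 3 · 11.
Divisors of 66: 1, 2, 3, 6, 11, 22, 33, 66.
Check 125^d mod 134 for each divisor in increasing order:
125^1 ≡ 125
125^2 ≡ 81
125^3 ≡ 75
125^6 ≡ 131
125^11 ≡ 133
125^22 ≡ 1
The smallest such exponent is 22, so the order of 125 is 22.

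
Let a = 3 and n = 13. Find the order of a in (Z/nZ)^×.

ord(3) | φ(13) = 13 − 1 = 12 = 2^2 · 3.
Divisors of 12: 1, 2, 3, 4, 6, 12.
Test each divisor d:
3^1 ≡ 3 (mod 13)
3^2 ≡ 9 (mod 13)
3^3 ≡ 1 (mod 13) ✓
So ord_13(3) = 3.

3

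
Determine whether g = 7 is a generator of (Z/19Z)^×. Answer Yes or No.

No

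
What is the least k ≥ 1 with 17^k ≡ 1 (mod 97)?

The order of 17 must divide φ(97) = 97 − 1 = 96 = 2^5 · 3.
Divisors of 96: 1, 2, 3, 4, 6, 8, 12, 16, 24, 32, 48, 96.
Check 17^d mod 97 for each divisor in increasing order:
17^1 ≡ 17 (mod 97)
17^2 ≡ 95 (mod 97)
17^3 ≡ 63 (mod 97)
17^4 ≡ 4 (mod 97)
17^6 ≡ 89 (mod 97)
17^8 ≡ 16 (mod 97)
17^12 ≡ 64 (mod 97)
17^16 ≡ 62 (mod 97)
17^24 ≡ 22 (mod 97)
17^32 ≡ 61 (mod 97)
17^48 ≡ 96 (mod 97)
17^96 ≡ 1 (mod 97) ✓
Therefore the multiplicative order of 17 modulo 97 is 96.

96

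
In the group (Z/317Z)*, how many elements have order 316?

156

φ(317) = 317 − 1 = 316 = 2^2 · 79.
Since (Z/317Z)^× is cyclic of order 316, the number of elements of order d is φ(d) when d | 316 and 0 otherwise.
316 = 2^2 · 79 divides 316, and φ(316) = 156.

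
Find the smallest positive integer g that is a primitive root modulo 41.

φ(41) = 41 − 1 = 40 = 2^3 · 5.
Test candidates g = 2, 3, … against the prime factors q ∈ {2, 5} of φ(41): g is a generator iff g^(40/q) ≢ 1 for every such q.
g = 2: 2^20 ≡ 1 — hits 1, so not a primitive root.
g = 3: 3^20 ≡ 40; 3^8 ≡ 1 — hits 1, so not a primitive root.
g = 4: 4^20 ≡ 1 — hits 1, so not a primitive root.
g = 5: 5^20 ≡ 1 — hits 1, so not a primitive root.
g = 6: 6^20 ≡ 40; 6^8 ≡ 10 — none is 1, so 6 is a primitive root.
The smallest primitive root modulo 41 is 6.

6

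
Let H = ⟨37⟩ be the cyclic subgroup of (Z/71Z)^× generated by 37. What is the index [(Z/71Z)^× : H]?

ord(37) | φ(71) = 71 − 1 = 70 = 2 · 5 · 7.
Divisors of 70: 1, 2, 5, 7, 10, 14, 35, 70.
Check 37^d mod 71 for each divisor in increasing order:
37^1 ≡ 37 (mod 71)
37^2 ≡ 20 (mod 71)
37^5 ≡ 32 (mod 71)
37^7 ≡ 1 (mod 71) ✓
So ord_71(37) = 7, hence |⟨37⟩| = 7.
[(Z/71Z)^× : ⟨37⟩] = 70/7 = 10.

10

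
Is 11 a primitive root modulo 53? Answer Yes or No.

No

φ(53) = 53 − 1 = 52 = 2^2 · 13.
An element g generates (Z/53Z)^× iff g^(52/q) ≢ 1 (mod 53) for each prime q ∈ {2, 13}.
11^26 ≡ 1 (mod 53)  [q = 2: ≡ 1 ✗]
11^4 ≡ 13 (mod 53)  [q = 13: ≢ 1 ✓]
The check at q = 2 fails, so 11 generates a proper subgroup.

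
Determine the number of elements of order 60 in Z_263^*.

0

φ(263) = 263 − 1 = 262 = 2 · 131.
Since (Z/263Z)^× is cyclic of order 262, the number of elements of order d is φ(d) when d | 262 and 0 otherwise.
Since 60 ∤ 262, the count is 0.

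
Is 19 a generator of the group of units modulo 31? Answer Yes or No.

φ(31) = 31 − 1 = 30 = 2 · 3 · 5.
It suffices to check that the order of 19 is not a proper divisor of 30: compute 19^(30/q) for q ∈ {2, 3, 5}.
19^15 ≡ 1 (mod 31)  [q = 2: ≡ 1 ✗]
19^10 ≡ 25 (mod 31)  [q = 3: ≢ 1 ✓]
19^6 ≡ 2 (mod 31)  [q = 5: ≢ 1 ✓]
19^15 ≡ 1 shows ord(19) | 15, strictly less than φ(31); not a primitive root.

No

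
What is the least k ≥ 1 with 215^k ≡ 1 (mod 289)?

272

Since 215 ∈ (Z/289Z)^×, its order divides φ(289) = φ(17^2) = 17·(17−1) = 272 = 2^4 · 17.
Divisors of 272: 1, 2, 4, 8, 16, 17, 34, 68, 136, 272.
Test each divisor d:
215^1 ≡ 215
215^2 ≡ 274
215^4 ≡ 225
215^8 ≡ 50
215^16 ≡ 188
215^17 ≡ 249
215^34 ≡ 155
215^68 ≡ 38
215^136 ≡ 288
215^272 ≡ 1
So ord_289(215) = 272.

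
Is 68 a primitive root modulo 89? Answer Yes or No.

No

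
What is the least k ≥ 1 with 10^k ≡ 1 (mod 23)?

By Lagrange's theorem, ord_23(10) divides φ(23) = 23 − 1 = 22 = 2 · 11.
Divisors of 22: 1, 2, 11, 22.
Check 10^d mod 23 for each divisor in increasing order:
10^1 ≡ 10 (mod 23)
10^2 ≡ 8 (mod 23)
10^11 ≡ 22 (mod 23)
10^22 ≡ 1 (mod 23) ✓
Therefore the multiplicative order of 10 modulo 23 is 22.

22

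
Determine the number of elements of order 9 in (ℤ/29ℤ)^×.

φ(29) = 29 − 1 = 28 = 2^2 · 7.
In a cyclic group of order 28, there are φ(d) elements of order d for each divisor d of 28, and zero for non-divisors.
Here 28 is not a multiple of 9, so there are no elements of order 9.

0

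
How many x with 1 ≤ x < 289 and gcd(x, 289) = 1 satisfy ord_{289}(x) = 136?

64

φ(289) = φ(17^2) = 17·(17−1) = 272 = 2^4 · 17.
(Z/289Z)^× is cyclic (|G| = 272); a cyclic group of order m has exactly φ(d) elements of each order d | m, and none otherwise.
136 = 2^3 · 17 divides 272, and φ(136) = 64.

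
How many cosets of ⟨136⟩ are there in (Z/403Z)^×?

Since 136 ∈ (Z/403Z)^×, its order divides φ(403) = φ(13·31) = (13−1)·(31−1) = 12·30 = 360 = 2^3 · 3^2 · 5.
Divisors of 360: 1, 2, 3, 4, 5, 6, 8, 9, 10, 12, 15, 18, 20, 24, 30, 36, 40, 45, 60, 72, 90, 120, 180, 360.
Test each divisor d:
136^1 ≡ 136
136^2 ≡ 361
136^3 ≡ 333
136^4 ≡ 152
136^5 ≡ 119
136^6 ≡ 64
136^8 ≡ 133
136^9 ≡ 356
136^10 ≡ 56
136^12 ≡ 66
136^15 ≡ 216
136^18 ≡ 194
136^20 ≡ 315
136^24 ≡ 326
136^30 ≡ 311
136^36 ≡ 157
136^40 ≡ 87
136^45 ≡ 278
136^60 ≡ 1
So ord_403(136) = 60, hence |⟨136⟩| = 60.
[(Z/403Z)^× : ⟨136⟩] = 360/60 = 6.

6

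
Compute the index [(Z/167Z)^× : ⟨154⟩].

2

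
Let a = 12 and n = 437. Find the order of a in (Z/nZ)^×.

66

ord(12) | φ(437) = φ(19·23) = (19−1)·(23−1) = 18·22 = 396 = 2^2 · 3^2 · 11.
Divisors of 396: 1, 2, 3, 4, 6, 9, 11, 12, 18, 22, 33, 36, 44, 66, 99, 132, 198, 396.
Compute 12^d (mod 437) for the divisors d until we hit 1:
12^1 ≡ 12 (mod 437)
12^2 ≡ 144 (mod 437)
12^3 ≡ 417 (mod 437)
12^4 ≡ 197 (mod 437)
12^6 ≡ 400 (mod 437)
12^9 ≡ 303 (mod 437)
12^11 ≡ 369 (mod 437)
12^12 ≡ 58 (mod 437)
12^18 ≡ 39 (mod 437)
12^22 ≡ 254 (mod 437)
12^33 ≡ 208 (mod 437)
12^36 ≡ 210 (mod 437)
12^44 ≡ 277 (mod 437)
12^66 ≡ 1 (mod 437) ✓
Therefore the multiplicative order of 12 modulo 437 is 66.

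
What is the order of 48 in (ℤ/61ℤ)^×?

Since 48 ∈ (Z/61Z)^×, its order divides φ(61) = 61 − 1 = 60 = 2^2 · 3 · 5.
Divisors of 60: 1, 2, 3, 4, 5, 6, 10, 12, 15, 20, 30, 60.
Test each divisor d:
48^1 ≡ 48 (mod 61)
48^2 ≡ 47 (mod 61)
48^3 ≡ 60 (mod 61)
48^4 ≡ 13 (mod 61)
48^5 ≡ 14 (mod 61)
48^6 ≡ 1 (mod 61) ✓
The smallest such exponent is 6, so the order of 48 is 6.

6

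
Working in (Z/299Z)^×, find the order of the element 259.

22

Since 259 ∈ (Z/299Z)^×, its order divides φ(299) = φ(13·23) = (13−1)·(23−1) = 12·22 = 264 = 2^3 · 3 · 11.
Divisors of 264: 1, 2, 3, 4, 6, 8, 11, 12, 22, 24, 33, 44, 66, 88, 132, 264.
Evaluate successive powers at the divisors of 264:
259^1 ≡ 259 (mod 299)
259^2 ≡ 105 (mod 299)
259^3 ≡ 285 (mod 299)
259^4 ≡ 261 (mod 299)
259^6 ≡ 196 (mod 299)
259^8 ≡ 248 (mod 299)
259^11 ≡ 116 (mod 299)
259^12 ≡ 144 (mod 299)
259^22 ≡ 1 (mod 299) ✓
Hence ord(259) = 22.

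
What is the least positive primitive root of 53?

φ(53) = 53 − 1 = 52 = 2^2 · 13.
Test candidates g = 2, 3, … against the prime factors q ∈ {2, 13} of φ(53): g is a generator iff g^(52/q) ≢ 1 for every such q.
g = 2: 2^26 ≡ 52; 2^4 ≡ 16 — none is 1, so 2 is a primitive root.
Hence the least primitive root of 53 is 2.

2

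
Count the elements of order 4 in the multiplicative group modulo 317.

2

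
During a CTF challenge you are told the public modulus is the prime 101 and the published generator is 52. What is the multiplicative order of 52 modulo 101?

By Lagrange's theorem, ord_101(52) divides φ(101) = 101 − 1 = 100 = 2^2 · 5^2.
Divisors of 100: 1, 2, 4, 5, 10, 20, 25, 50, 100.
Evaluate successive powers at the divisors of 100:
52^1 ≡ 52
52^2 ≡ 78
52^4 ≡ 24
52^5 ≡ 36
52^10 ≡ 84
52^20 ≡ 87
52^25 ≡ 1
So ord_101(52) = 25.

25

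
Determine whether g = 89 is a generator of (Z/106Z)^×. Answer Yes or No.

No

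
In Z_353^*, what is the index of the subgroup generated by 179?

By Lagrange's theorem, ord_353(179) divides φ(353) = 353 − 1 = 352 = 2^5 · 11.
Divisors of 352: 1, 2, 4, 8, 11, 16, 22, 32, 44, 88, 176, 352.
Evaluate successive powers at the divisors of 352:
179^1 ≡ 179
179^2 ≡ 271
179^4 ≡ 17
179^8 ≡ 289
179^11 ≡ 59
179^16 ≡ 213
179^22 ≡ 304
179^32 ≡ 185
179^44 ≡ 283
179^88 ≡ 311
179^176 ≡ 352
179^352 ≡ 1
The order of 179 is 352, so the subgroup it generates has 352 elements.
[(Z/353Z)^× : ⟨179⟩] = 352/352 = 1.

1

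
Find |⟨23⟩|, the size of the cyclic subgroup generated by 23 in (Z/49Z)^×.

Since 23 ∈ (Z/49Z)^×, its order divides φ(49) = φ(7^2) = 7·(7−1) = 42 = 2 · 3 · 7.
Divisors of 42: 1, 2, 3, 6, 7, 14, 21, 42.
Check 23^d mod 49 for each divisor in increasing order:
23^1 ≡ 23 (mod 49)
23^2 ≡ 39 (mod 49)
23^3 ≡ 15 (mod 49)
23^6 ≡ 29 (mod 49)
23^7 ≡ 30 (mod 49)
23^14 ≡ 18 (mod 49)
23^21 ≡ 1 (mod 49) ✓
Hence ord(23) = 21.

21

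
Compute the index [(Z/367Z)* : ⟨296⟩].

By Lagrange's theorem, ord_367(296) divides φ(367) = 367 − 1 = 366 = 2 · 3 · 61.
Divisors of 366: 1, 2, 3, 6, 61, 122, 183, 366.
Compute 296^d (mod 367) for the divisors d until we hit 1:
296^1 ≡ 296 (mod 367)
296^2 ≡ 270 (mod 367)
296^3 ≡ 281 (mod 367)
296^6 ≡ 56 (mod 367)
296^61 ≡ 283 (mod 367)
296^122 ≡ 83 (mod 367)
296^183 ≡ 1 (mod 367) ✓
Thus |⟨296⟩| = ord(296) = 183.
The index is φ(367) / ord(296) = 366 / 183 = 2.

2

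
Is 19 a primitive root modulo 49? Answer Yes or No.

No

φ(49) = φ(7^2) = 7·(7−1) = 42 = 2 · 3 · 7.
19 is a primitive root mod 49 iff 19^(φ(49)/q) ≢ 1 for every prime q | φ(49), i.e. q ∈ {2, 3, 7}.
19^21 ≡ 48 (mod 49)  [q = 2: ≢ 1 ✓]
19^14 ≡ 18 (mod 49)  [q = 3: ≢ 1 ✓]
19^6 ≡ 1 (mod 49)  [q = 7: ≡ 1 ✗]
Since 19^6 ≡ 1, the order of 19 divides 6 < 42, so 19 is not a primitive root.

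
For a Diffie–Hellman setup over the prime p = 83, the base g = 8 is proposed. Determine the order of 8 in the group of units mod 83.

The order of 8 must divide φ(83) = 83 − 1 = 82 = 2 · 41.
Divisors of 82: 1, 2, 41, 82.
Check 8^d mod 83 for each divisor in increasing order:
8^1 ≡ 8 (mod 83)
8^2 ≡ 64 (mod 83)
8^41 ≡ 82 (mod 83)
8^82 ≡ 1 (mod 83) ✓
So ord_83(8) = 82.

82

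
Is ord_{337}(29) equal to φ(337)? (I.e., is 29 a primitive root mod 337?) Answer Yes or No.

φ(337) = 337 − 1 = 336 = 2^4 · 3 · 7.
Test 29^(336/q) mod 337 for each prime factor q of 336:
29^168 ≡ 336 (mod 337)  [q = 2: ≢ 1 ✓]
29^112 ≡ 208 (mod 337)  [q = 3: ≢ 1 ✓]
29^48 ≡ 8 (mod 337)  [q = 7: ≢ 1 ✓]
None equal 1, so ord_337(29) = 336: 29 is a primitive root.

Yes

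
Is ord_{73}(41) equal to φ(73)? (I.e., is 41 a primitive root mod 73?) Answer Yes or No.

No

φ(73) = 73 − 1 = 72 = 2^3 · 3^2.
An element g generates (Z/73Z)^× iff g^(72/q) ≢ 1 (mod 73) for each prime q ∈ {2, 3}.
41^36 ≡ 1 (mod 73)  [q = 2: ≡ 1 ✗]
41^24 ≡ 8 (mod 73)  [q = 3: ≢ 1 ✓]
Since 41^36 ≡ 1, the order of 41 divides 36 < 72, so 41 is not a primitive root.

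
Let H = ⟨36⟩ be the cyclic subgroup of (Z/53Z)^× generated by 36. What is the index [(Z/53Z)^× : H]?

4

Since 36 ∈ (Z/53Z)^×, its order divides φ(53) = 53 − 1 = 52 = 2^2 · 13.
Divisors of 52: 1, 2, 4, 13, 26, 52.
Compute 36^d (mod 53) for the divisors d until we hit 1:
36^1 ≡ 36 (mod 53)
36^2 ≡ 24 (mod 53)
36^4 ≡ 46 (mod 53)
36^13 ≡ 1 (mod 53) ✓
The order of 36 is 13, so the subgroup it generates has 13 elements.
Index = |(Z/53Z)^×| / |⟨36⟩| = 52 / 13 = 4.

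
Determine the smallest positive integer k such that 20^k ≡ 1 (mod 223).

222

Since 20 ∈ (Z/223Z)^×, its order divides φ(223) = 223 − 1 = 222 = 2 · 3 · 37.
Divisors of 222: 1, 2, 3, 6, 37, 74, 111, 222.
Test each divisor d:
20^1 ≡ 20 (mod 223)
20^2 ≡ 177 (mod 223)
20^3 ≡ 195 (mod 223)
20^6 ≡ 115 (mod 223)
20^37 ≡ 40 (mod 223)
20^74 ≡ 39 (mod 223)
20^111 ≡ 222 (mod 223)
20^222 ≡ 1 (mod 223) ✓
So ord_223(20) = 222.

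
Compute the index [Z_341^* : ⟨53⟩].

10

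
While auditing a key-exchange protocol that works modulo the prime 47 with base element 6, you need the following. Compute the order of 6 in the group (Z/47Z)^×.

23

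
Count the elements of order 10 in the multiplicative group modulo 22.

φ(22) = φ(2)·φ(11) = 1·10 = 10 = 2 · 5.
Since (Z/22Z)^× is cyclic of order 10, the number of elements of order d is φ(d) when d | 10 and 0 otherwise.
10 = 2 · 5 divides 10, and φ(10) = 4.

4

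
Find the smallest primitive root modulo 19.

φ(19) = 19 − 1 = 18 = 2 · 3^2.
Test candidates g = 2, 3, … against the prime factors q ∈ {2, 3} of φ(19): g is a generator iff g^(18/q) ≢ 1 for every such q.
g = 2: 2^9 ≡ 18; 2^6 ≡ 7 — none is 1, so 2 is a primitive root.
The smallest primitive root modulo 19 is 2.

2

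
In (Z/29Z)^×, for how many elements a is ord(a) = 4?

2

φ(29) = 29 − 1 = 28 = 2^2 · 7.
In a cyclic group of order 28, there are φ(d) elements of order d for each divisor d of 28, and zero for non-divisors.
4 = 2^2 divides 28, and φ(4) = 2.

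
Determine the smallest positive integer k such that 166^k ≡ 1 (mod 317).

By Lagrange's theorem, ord_317(166) divides φ(317) = 317 − 1 = 316 = 2^2 · 79.
Divisors of 316: 1, 2, 4, 79, 158, 316.
Check 166^d mod 317 for each divisor in increasing order:
166^1 ≡ 166 (mod 317)
166^2 ≡ 294 (mod 317)
166^4 ≡ 212 (mod 317)
166^79 ≡ 114 (mod 317)
166^158 ≡ 316 (mod 317)
166^316 ≡ 1 (mod 317) ✓
Therefore the multiplicative order of 166 modulo 317 is 316.

316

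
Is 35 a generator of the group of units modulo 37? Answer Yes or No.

Yes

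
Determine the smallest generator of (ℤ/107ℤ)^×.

2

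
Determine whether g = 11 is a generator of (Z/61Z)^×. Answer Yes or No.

φ(61) = 61 − 1 = 60 = 2^2 · 3 · 5.
An element g generates (Z/61Z)^× iff g^(60/q) ≢ 1 (mod 61) for each prime q ∈ {2, 3, 5}.
11^30 ≡ 60 (mod 61)  [q = 2: ≢ 1 ✓]
11^20 ≡ 1 (mod 61)  [q = 3: ≡ 1 ✗]
11^12 ≡ 1 (mod 61)  [q = 5: ≡ 1 ✗]
Since 11^20 ≡ 1, the order of 11 divides 20 < 60, so 11 is not a primitive root.

No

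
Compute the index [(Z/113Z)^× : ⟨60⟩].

4

Since 60 ∈ (Z/113Z)^×, its order divides φ(113) = 113 − 1 = 112 = 2^4 · 7.
Divisors of 112: 1, 2, 4, 7, 8, 14, 16, 28, 56, 112.
Compute 60^d (mod 113) for the divisors d until we hit 1:
60^1 ≡ 60 (mod 113)
60^2 ≡ 97 (mod 113)
60^4 ≡ 30 (mod 113)
60^7 ≡ 15 (mod 113)
60^8 ≡ 109 (mod 113)
60^14 ≡ 112 (mod 113)
60^16 ≡ 16 (mod 113)
60^28 ≡ 1 (mod 113) ✓
So ord_113(60) = 28, hence |⟨60⟩| = 28.
Index = |(Z/113Z)^×| / |⟨60⟩| = 112 / 28 = 4.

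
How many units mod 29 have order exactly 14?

6

φ(29) = 29 − 1 = 28 = 2^2 · 7.
In a cyclic group of order 28, there are φ(d) elements of order d for each divisor d of 28, and zero for non-divisors.
14 = 2 · 7 divides 28, and φ(14) = 6.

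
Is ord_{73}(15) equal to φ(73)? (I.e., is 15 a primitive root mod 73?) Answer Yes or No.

Yes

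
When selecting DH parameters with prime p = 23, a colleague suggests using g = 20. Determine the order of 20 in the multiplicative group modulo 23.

ord(20) | φ(23) = 23 − 1 = 22 = 2 · 11.
Divisors of 22: 1, 2, 11, 22.
Check 20^d mod 23 for each divisor in increasing order:
20^1 ≡ 20 (mod 23)
20^2 ≡ 9 (mod 23)
20^11 ≡ 22 (mod 23)
20^22 ≡ 1 (mod 23) ✓
The smallest such exponent is 22, so the order of 20 is 22.

22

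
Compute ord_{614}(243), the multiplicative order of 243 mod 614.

The order of 243 must divide φ(614) = φ(2)·φ(307) = 1·306 = 306 = 2 · 3^2 · 17.
Divisors of 306: 1, 2, 3, 6, 9, 17, 18, 34, 51, 102, 153, 306.
Check 243^d mod 614 for each divisor in increasing order:
243^1 ≡ 243 (mod 614)
243^2 ≡ 105 (mod 614)
243^3 ≡ 341 (mod 614)
243^6 ≡ 235 (mod 614)
243^9 ≡ 315 (mod 614)
243^17 ≡ 613 (mod 614)
243^18 ≡ 371 (mod 614)
243^34 ≡ 1 (mod 614) ✓
The smallest such exponent is 34, so the order of 243 is 34.

34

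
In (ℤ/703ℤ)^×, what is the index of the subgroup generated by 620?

By Lagrange's theorem, ord_703(620) divides φ(703) = φ(19·37) = (19−1)·(37−1) = 18·36 = 648 = 2^3 · 3^4.
Divisors of 648: 1, 2, 3, 4, 6, 8, 9, 12, 18, 24, 27, 36, 54, 72, 81, 108, 162, 216, 324, 648.
Check 620^d mod 703 for each divisor in increasing order:
620^1 ≡ 620 (mod 703)
620^2 ≡ 562 (mod 703)
620^3 ≡ 455 (mod 703)
620^4 ≡ 197 (mod 703)
620^6 ≡ 343 (mod 703)
620^8 ≡ 144 (mod 703)
620^9 ≡ 702 (mod 703)
620^12 ≡ 248 (mod 703)
620^18 ≡ 1 (mod 703) ✓
So ord_703(620) = 18, hence |⟨620⟩| = 18.
Index = |(Z/703Z)^×| / |⟨620⟩| = 648 / 18 = 36.

36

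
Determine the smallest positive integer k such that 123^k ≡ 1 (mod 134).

33

ord(123) | φ(134) = φ(2)·φ(67) = 1·66 = 66 = 2 · 3 · 11.
Divisors of 66: 1, 2, 3, 6, 11, 22, 33, 66.
Evaluate successive powers at the divisors of 66:
123^1 ≡ 123 (mod 134)
123^2 ≡ 121 (mod 134)
123^3 ≡ 9 (mod 134)
123^6 ≡ 81 (mod 134)
123^11 ≡ 37 (mod 134)
123^22 ≡ 29 (mod 134)
123^33 ≡ 1 (mod 134) ✓
The smallest such exponent is 33, so the order of 123 is 33.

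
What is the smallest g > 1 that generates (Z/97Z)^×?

5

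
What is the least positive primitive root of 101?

φ(101) = 101 − 1 = 100 = 2^2 · 5^2.
g is a primitive root iff g^(100/q) ≢ 1 (mod 101) for each prime q ∈ {2, 5}.
g = 2: 2^50 ≡ 100; 2^20 ≡ 95 — none is 1, so 2 is a primitive root.
The smallest primitive root modulo 101 is 2.

2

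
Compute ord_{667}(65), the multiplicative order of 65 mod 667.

154

The order of 65 must divide φ(667) = φ(23·29) = (23−1)·(29−1) = 22·28 = 616 = 2^3 · 7 · 11.
Divisors of 616: 1, 2, 4, 7, 8, 11, 14, 22, 28, 44, 56, 77, 88, 154, 308, 616.
Test each divisor d:
65^1 ≡ 65 (mod 667)
65^2 ≡ 223 (mod 667)
65^4 ≡ 371 (mod 667)
65^7 ≡ 291 (mod 667)
65^8 ≡ 239 (mod 667)
65^11 ≡ 574 (mod 667)
65^14 ≡ 639 (mod 667)
65^22 ≡ 645 (mod 667)
65^28 ≡ 117 (mod 667)
65^44 ≡ 484 (mod 667)
65^56 ≡ 349 (mod 667)
65^77 ≡ 436 (mod 667)
65^88 ≡ 139 (mod 667)
65^154 ≡ 1 (mod 667) ✓
Hence ord(65) = 154.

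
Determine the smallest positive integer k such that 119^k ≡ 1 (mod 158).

The order of 119 must divide φ(158) = φ(2)·φ(79) = 1·78 = 78 = 2 · 3 · 13.
Divisors of 78: 1, 2, 3, 6, 13, 26, 39, 78.
Evaluate successive powers at the divisors of 78:
119^1 ≡ 119 (mod 158)
119^2 ≡ 99 (mod 158)
119^3 ≡ 89 (mod 158)
119^6 ≡ 21 (mod 158)
119^13 ≡ 23 (mod 158)
119^26 ≡ 55 (mod 158)
119^39 ≡ 1 (mod 158) ✓
The smallest such exponent is 39, so the order of 119 is 39.

39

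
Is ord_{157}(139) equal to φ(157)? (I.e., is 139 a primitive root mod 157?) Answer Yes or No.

φ(157) = 157 − 1 = 156 = 2^2 · 3 · 13.
It suffices to check that the order of 139 is not a proper divisor of 156: compute 139^(156/q) for q ∈ {2, 3, 13}.
139^78 ≡ 156 (mod 157)  [q = 2: ≢ 1 ✓]
139^52 ≡ 144 (mod 157)  [q = 3: ≢ 1 ✓]
139^12 ≡ 67 (mod 157)  [q = 13: ≢ 1 ✓]
Every test exponent gives a nontrivial residue, hence 139 generates the full group.

Yes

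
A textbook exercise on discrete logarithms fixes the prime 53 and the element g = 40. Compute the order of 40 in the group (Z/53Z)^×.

26

The order of 40 must divide φ(53) = 53 − 1 = 52 = 2^2 · 13.
Divisors of 52: 1, 2, 4, 13, 26, 52.
Evaluate successive powers at the divisors of 52:
40^1 ≡ 40
40^2 ≡ 10
40^4 ≡ 47
40^13 ≡ 52
40^26 ≡ 1
So ord_53(40) = 26.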